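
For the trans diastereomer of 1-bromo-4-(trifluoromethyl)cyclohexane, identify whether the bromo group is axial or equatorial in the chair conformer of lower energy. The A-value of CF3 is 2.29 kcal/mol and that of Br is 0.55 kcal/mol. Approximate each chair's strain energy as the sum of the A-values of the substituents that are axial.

C1 and C4 have opposite parity, so for the trans isomer the two substituents are e,e in one chair and a,a in the other.
Chair I (trifluoromethyl axial, bromo axial): E = 2.84 kcal/mol.
Chair II (trifluoromethyl equatorial, bromo equatorial): E = 0.00 kcal/mol.
Chair II is the more stable (lower-energy) conformer, and in that chair the bromo group is equatorial.

equatorial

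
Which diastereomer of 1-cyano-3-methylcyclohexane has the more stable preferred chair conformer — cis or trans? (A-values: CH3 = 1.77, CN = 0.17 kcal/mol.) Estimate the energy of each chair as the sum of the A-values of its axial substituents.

cis

At 1,3 positions (parity same): cis → (e,e or a,a); trans → (a,e or e,a).
Best chair for cis: E = 0.00 kcal/mol; best chair for trans: E = 0.17 kcal/mol.
The cis isomer is lower by 0.17 kcal/mol.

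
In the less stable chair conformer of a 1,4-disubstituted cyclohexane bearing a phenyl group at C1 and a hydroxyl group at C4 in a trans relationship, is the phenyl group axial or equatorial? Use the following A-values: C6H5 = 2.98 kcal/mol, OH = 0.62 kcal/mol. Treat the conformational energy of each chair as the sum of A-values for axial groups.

C1 and C4 have opposite parity, so for the trans isomer the two substituents are e,e in one chair and a,a in the other.
Chair I (phenyl axial, hydroxyl axial): E = 3.60 kcal/mol.
Chair II (phenyl equatorial, hydroxyl equatorial): E = 0.00 kcal/mol.
Chair I is the less stable (higher-energy) conformer, and in that chair the phenyl group is axial.

axial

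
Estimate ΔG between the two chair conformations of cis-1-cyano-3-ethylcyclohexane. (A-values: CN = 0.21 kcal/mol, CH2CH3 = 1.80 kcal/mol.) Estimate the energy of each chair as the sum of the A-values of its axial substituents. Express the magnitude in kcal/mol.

C1 and C3 have the same parity, so for the cis isomer the two substituents are e,e in one chair and a,a in the other.
Chair I (cyano axial, ethyl axial): E = 2.01 kcal/mol.
Chair II (cyano equatorial, ethyl equatorial): E = 0.00 kcal/mol.
ΔE = 2.01 − 0.00 = 2.01 kcal/mol; chair II is more stable.

2.01 kcal/mol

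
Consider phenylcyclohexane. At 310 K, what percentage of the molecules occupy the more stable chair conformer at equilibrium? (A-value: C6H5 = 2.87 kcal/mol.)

One chair has the phenyl group axial (E = 2.87 kcal/mol) and the other has it equatorial (E = 0).
ΔG = 2.87 kcal/mol between the two chairs.
K = exp(ΔG/RT) with R = 1.987×10⁻³ kcal mol⁻¹ K⁻¹ and T = 310 K gives K ≈ 106.
Fraction in the lower-energy chair = K/(K+1) = 99.1%.

99.1%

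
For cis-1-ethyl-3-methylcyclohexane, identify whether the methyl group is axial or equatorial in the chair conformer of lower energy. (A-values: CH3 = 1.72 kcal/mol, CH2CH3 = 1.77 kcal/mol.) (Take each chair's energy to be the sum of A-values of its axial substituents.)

equatorial

C1 and C3 have the same parity, so for the cis isomer the two substituents are e,e in one chair and a,a in the other.
Chair I (methyl axial, ethyl axial): E = 3.49 kcal/mol.
Chair II (methyl equatorial, ethyl equatorial): E = 0.00 kcal/mol.
Chair II is the more stable (lower-energy) conformer, and in that chair the methyl group is equatorial.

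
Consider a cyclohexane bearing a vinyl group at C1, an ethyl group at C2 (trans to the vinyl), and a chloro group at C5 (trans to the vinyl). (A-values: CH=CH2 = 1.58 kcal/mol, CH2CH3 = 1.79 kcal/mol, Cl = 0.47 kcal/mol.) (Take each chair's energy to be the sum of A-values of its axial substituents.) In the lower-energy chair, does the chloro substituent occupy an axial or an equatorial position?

Chair I (vinyl axial, ethyl axial, chloro equatorial): E = 3.37 kcal/mol.
Chair II (vinyl equatorial, ethyl equatorial, chloro axial): E = 0.47 kcal/mol.
Chair II is the more stable (lower-energy) conformer, and in that chair the chloro group is axial.

axial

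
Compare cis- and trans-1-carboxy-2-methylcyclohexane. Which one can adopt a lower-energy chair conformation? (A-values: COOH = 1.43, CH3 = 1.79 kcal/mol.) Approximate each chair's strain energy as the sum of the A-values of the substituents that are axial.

At 1,2 positions (parity opposite): cis → (a,e or e,a); trans → (e,e or a,a).
Best chair for cis: E = 1.43 kcal/mol; best chair for trans: E = 0.00 kcal/mol.
The trans isomer is lower by 1.43 kcal/mol.

trans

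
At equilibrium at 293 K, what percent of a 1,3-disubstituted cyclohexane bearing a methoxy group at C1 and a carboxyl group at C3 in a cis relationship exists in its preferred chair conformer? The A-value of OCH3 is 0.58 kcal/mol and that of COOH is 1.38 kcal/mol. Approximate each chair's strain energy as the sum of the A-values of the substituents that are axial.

C1 and C3 have the same parity, so for the cis isomer the two substituents are e,e in one chair and a,a in the other.
Chair I (methoxy axial, carboxyl axial): E = 1.96 kcal/mol; chair II (methoxy equatorial, carboxyl equatorial): E = 0.00 kcal/mol.
ΔG = 1.96 kcal/mol between the two chairs.
K = exp(ΔG/RT) with R = 1.987×10⁻³ kcal mol⁻¹ K⁻¹ and T = 293 K gives K ≈ 29.
Fraction in the lower-energy chair = K/(K+1) = 96.7%.

96.7%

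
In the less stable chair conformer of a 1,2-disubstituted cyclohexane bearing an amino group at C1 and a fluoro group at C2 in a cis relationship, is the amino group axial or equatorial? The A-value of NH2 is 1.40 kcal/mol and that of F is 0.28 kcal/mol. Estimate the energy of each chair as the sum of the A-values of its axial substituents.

axial

C1 and C2 have opposite parity, so for the cis isomer the two substituents are one axial and one equatorial in each chair.
Chair I (amino axial, fluoro equatorial): E = 1.40 kcal/mol.
Chair II (amino equatorial, fluoro axial): E = 0.28 kcal/mol.
Chair I is the less stable (higher-energy) conformer, and in that chair the amino group is axial.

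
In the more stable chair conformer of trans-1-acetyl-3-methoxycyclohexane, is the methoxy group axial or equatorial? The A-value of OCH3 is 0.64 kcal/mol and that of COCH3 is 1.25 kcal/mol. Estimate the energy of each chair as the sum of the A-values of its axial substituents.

axial

C1 and C3 have the same parity, so for the trans isomer the two substituents are one axial and one equatorial in each chair.
Chair I (methoxy axial, acetyl equatorial): E = 0.64 kcal/mol.
Chair II (methoxy equatorial, acetyl axial): E = 1.25 kcal/mol.
Chair I is the more stable (lower-energy) conformer, and in that chair the methoxy group is axial.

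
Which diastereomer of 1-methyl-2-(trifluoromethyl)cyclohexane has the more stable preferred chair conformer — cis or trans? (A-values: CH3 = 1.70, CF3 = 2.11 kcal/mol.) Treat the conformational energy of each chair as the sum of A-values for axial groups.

At 1,2 positions (parity opposite): cis → (a,e or e,a); trans → (e,e or a,a).
Best chair for cis: E = 1.70 kcal/mol; best chair for trans: E = 0.00 kcal/mol.
The trans isomer is lower by 1.70 kcal/mol.

trans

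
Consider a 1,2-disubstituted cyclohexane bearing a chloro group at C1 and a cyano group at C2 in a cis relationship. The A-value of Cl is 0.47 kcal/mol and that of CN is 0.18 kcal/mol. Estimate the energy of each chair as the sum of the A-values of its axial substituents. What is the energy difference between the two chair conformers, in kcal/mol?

0.29 kcal/mol

C1 and C2 have opposite parity, so for the cis isomer the two substituents are one axial and one equatorial in each chair.
Chair I (chloro axial, cyano equatorial): E = 0.47 kcal/mol.
Chair II (chloro equatorial, cyano axial): E = 0.18 kcal/mol.
ΔE = 0.47 − 0.18 = 0.29 kcal/mol; chair II is more stable.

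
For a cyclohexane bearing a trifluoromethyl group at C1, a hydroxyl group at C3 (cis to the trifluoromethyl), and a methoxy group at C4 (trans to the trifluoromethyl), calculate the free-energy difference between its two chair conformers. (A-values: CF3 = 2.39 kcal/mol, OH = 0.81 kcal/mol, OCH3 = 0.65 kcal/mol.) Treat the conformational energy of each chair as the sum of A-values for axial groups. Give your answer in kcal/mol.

3.85 kcal/mol

Chair I (trifluoromethyl axial, hydroxyl axial, methoxy axial): E = 3.85 kcal/mol.
Chair II (trifluoromethyl equatorial, hydroxyl equatorial, methoxy equatorial): E = 0.00 kcal/mol.
ΔE = 3.85 − 0.00 = 3.85 kcal/mol; chair II is more stable.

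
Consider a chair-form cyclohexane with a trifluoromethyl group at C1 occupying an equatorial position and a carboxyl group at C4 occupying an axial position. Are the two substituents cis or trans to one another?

C1 and C4 have opposite parity, so their axial bonds point in opposite directions.
With opposite-parity carbons, two substituents on the same face are one axial and one equatorial; opposite faces give both axial or both equatorial.
Here the groups are equatorial/axial → same face → cis.

cis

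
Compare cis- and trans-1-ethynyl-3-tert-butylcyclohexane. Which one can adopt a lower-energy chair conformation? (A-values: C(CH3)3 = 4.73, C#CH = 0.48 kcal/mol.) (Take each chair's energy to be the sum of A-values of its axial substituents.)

cis

At 1,3 positions (parity same): cis → (e,e or a,a); trans → (a,e or e,a).
Best chair for cis: E = 0.00 kcal/mol; best chair for trans: E = 0.48 kcal/mol.
The cis isomer is lower by 0.48 kcal/mol.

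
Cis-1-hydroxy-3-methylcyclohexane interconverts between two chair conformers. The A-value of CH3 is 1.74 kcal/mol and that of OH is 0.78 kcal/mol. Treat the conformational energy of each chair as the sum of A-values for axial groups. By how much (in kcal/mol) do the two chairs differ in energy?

C1 and C3 have the same parity, so for the cis isomer the two substituents are e,e in one chair and a,a in the other.
Chair I (methyl axial, hydroxyl axial): E = 2.52 kcal/mol.
Chair II (methyl equatorial, hydroxyl equatorial): E = 0.00 kcal/mol.
ΔE = 2.52 − 0.00 = 2.52 kcal/mol; chair II is more stable.

2.52 kcal/mol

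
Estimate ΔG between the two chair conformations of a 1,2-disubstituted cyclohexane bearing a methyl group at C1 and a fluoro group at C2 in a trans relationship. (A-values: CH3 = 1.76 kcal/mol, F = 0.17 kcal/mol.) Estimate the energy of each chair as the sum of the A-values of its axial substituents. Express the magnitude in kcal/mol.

C1 and C2 have opposite parity, so for the trans isomer the two substituents are e,e in one chair and a,a in the other.
Chair I (methyl axial, fluoro axial): E = 1.93 kcal/mol.
Chair II (methyl equatorial, fluoro equatorial): E = 0.00 kcal/mol.
ΔE = 1.93 − 0.00 = 1.93 kcal/mol; chair II is more stable.

1.93 kcal/mol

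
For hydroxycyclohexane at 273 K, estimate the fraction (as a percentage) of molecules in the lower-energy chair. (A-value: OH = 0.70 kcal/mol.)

One chair has the hydroxyl group axial (E = 0.70 kcal/mol) and the other has it equatorial (E = 0).
ΔG = 0.70 kcal/mol between the two chairs.
K = exp(ΔG/RT) with R = 1.987×10⁻³ kcal mol⁻¹ K⁻¹ and T = 273 K gives K ≈ 3.63.
Fraction in the lower-energy chair = K/(K+1) = 78.4%.

78.4%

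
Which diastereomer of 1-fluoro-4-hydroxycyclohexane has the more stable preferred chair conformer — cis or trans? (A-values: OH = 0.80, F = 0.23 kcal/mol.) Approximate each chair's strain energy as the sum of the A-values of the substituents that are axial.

At 1,4 positions (parity opposite): cis → (a,e or e,a); trans → (e,e or a,a).
Best chair for cis: E = 0.23 kcal/mol; best chair for trans: E = 0.00 kcal/mol.
The trans isomer is lower by 0.23 kcal/mol.

trans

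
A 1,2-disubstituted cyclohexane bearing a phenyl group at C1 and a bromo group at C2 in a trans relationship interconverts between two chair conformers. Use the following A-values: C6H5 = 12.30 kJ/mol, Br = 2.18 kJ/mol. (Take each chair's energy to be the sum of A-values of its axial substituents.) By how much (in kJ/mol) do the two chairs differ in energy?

C1 and C2 have opposite parity, so for the trans isomer the two substituents are e,e in one chair and a,a in the other.
Chair I (phenyl axial, bromo axial): E = 14.48 kJ/mol.
Chair II (phenyl equatorial, bromo equatorial): E = 0.00 kJ/mol.
ΔE = 14.48 − 0.00 = 14.48 kJ/mol; chair II is more stable.

14.48 kJ/mol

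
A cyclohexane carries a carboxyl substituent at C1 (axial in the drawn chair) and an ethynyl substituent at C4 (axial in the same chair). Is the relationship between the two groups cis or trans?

trans

C1 and C4 have opposite parity, so their axial bonds point in opposite directions.
With opposite-parity carbons, two substituents on the same face are one axial and one equatorial; opposite faces give both axial or both equatorial.
Here the groups are axial/axial → opposite face → trans.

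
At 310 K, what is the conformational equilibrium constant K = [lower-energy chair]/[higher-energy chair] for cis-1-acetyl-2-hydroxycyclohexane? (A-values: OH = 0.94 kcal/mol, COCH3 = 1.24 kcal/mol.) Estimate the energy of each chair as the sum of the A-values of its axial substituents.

K ≈ 1.63

C1 and C2 have opposite parity, so for the cis isomer the two substituents are one axial and one equatorial in each chair.
Chair I (hydroxyl axial, acetyl equatorial): E = 0.94 kcal/mol; chair II (hydroxyl equatorial, acetyl axial): E = 1.24 kcal/mol.
ΔG = 0.30 kcal/mol between the two chairs.
K = exp(ΔG/RT) with R = 1.987×10⁻³ kcal mol⁻¹ K⁻¹ and T = 310 K gives K ≈ 1.63.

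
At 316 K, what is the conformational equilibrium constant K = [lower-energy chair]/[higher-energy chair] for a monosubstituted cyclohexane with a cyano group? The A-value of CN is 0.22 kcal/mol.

One chair has the cyano group axial (E = 0.22 kcal/mol) and the other has it equatorial (E = 0).
ΔG = 0.22 kcal/mol between the two chairs.
K = exp(ΔG/RT) with R = 1.987×10⁻³ kcal mol⁻¹ K⁻¹ and T = 316 K gives K ≈ 1.42.

K ≈ 1.42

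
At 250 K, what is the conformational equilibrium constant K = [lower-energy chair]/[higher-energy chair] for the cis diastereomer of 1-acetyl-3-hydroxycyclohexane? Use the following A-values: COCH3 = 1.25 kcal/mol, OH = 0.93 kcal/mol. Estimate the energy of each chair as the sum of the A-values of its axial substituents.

K ≈ 80.5

C1 and C3 have the same parity, so for the cis isomer the two substituents are e,e in one chair and a,a in the other.
Chair I (acetyl axial, hydroxyl axial): E = 2.18 kcal/mol; chair II (acetyl equatorial, hydroxyl equatorial): E = 0.00 kcal/mol.
ΔG = 2.18 kcal/mol between the two chairs.
K = exp(ΔG/RT) with R = 1.987×10⁻³ kcal mol⁻¹ K⁻¹ and T = 250 K gives K ≈ 80.5.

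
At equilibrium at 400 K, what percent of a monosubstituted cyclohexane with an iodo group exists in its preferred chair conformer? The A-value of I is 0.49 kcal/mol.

64.9%

One chair has the iodo group axial (E = 0.49 kcal/mol) and the other has it equatorial (E = 0).
ΔG = 0.49 kcal/mol between the two chairs.
K = exp(ΔG/RT) with R = 1.987×10⁻³ kcal mol⁻¹ K⁻¹ and T = 400 K gives K ≈ 1.85.
Fraction in the lower-energy chair = K/(K+1) = 64.9%.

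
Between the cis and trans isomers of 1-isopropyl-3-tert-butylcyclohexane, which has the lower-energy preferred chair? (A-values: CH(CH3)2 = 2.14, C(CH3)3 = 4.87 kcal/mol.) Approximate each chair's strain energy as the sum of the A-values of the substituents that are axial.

cis

At 1,3 positions (parity same): cis → (e,e or a,a); trans → (a,e or e,a).
Best chair for cis: E = 0.00 kcal/mol; best chair for trans: E = 2.14 kcal/mol.
The cis isomer is lower by 2.14 kcal/mol.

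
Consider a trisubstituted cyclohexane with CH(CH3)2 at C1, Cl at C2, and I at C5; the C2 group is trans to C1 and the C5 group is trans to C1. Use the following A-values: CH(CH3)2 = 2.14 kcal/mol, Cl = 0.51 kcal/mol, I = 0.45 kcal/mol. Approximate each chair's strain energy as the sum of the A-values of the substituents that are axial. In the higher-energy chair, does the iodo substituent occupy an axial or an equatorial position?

equatorial

Chair I (isopropyl axial, chloro axial, iodo equatorial): E = 2.65 kcal/mol.
Chair II (isopropyl equatorial, chloro equatorial, iodo axial): E = 0.45 kcal/mol.
Chair I is the less stable (higher-energy) conformer, and in that chair the iodo group is equatorial.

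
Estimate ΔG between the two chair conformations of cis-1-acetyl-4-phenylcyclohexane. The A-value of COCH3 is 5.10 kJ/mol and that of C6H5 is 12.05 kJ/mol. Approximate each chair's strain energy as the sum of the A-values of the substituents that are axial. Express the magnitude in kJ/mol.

C1 and C4 have opposite parity, so for the cis isomer the two substituents are one axial and one equatorial in each chair.
Chair I (acetyl axial, phenyl equatorial): E = 5.10 kJ/mol.
Chair II (acetyl equatorial, phenyl axial): E = 12.05 kJ/mol.
ΔE = 12.05 − 5.10 = 6.95 kJ/mol; chair I is more stable.

6.95 kJ/mol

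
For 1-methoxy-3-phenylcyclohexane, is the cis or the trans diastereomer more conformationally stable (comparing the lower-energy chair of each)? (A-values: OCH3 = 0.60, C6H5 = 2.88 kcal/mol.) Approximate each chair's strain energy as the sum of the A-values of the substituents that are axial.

cis

At 1,3 positions (parity same): cis → (e,e or a,a); trans → (a,e or e,a).
Best chair for cis: E = 0.00 kcal/mol; best chair for trans: E = 0.60 kcal/mol.
The cis isomer is lower by 0.60 kcal/mol.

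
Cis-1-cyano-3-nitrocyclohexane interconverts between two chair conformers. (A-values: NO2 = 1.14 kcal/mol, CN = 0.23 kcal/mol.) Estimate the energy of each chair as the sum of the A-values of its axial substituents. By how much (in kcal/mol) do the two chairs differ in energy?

1.37 kcal/mol

C1 and C3 have the same parity, so for the cis isomer the two substituents are e,e in one chair and a,a in the other.
Chair I (nitro axial, cyano axial): E = 1.37 kcal/mol.
Chair II (nitro equatorial, cyano equatorial): E = 0.00 kcal/mol.
ΔE = 1.37 − 0.00 = 1.37 kcal/mol; chair II is more stable.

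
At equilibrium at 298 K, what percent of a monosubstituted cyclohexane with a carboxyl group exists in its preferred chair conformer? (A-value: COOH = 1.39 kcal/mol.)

91.3%

One chair has the carboxyl group axial (E = 1.39 kcal/mol) and the other has it equatorial (E = 0).
ΔG = 1.39 kcal/mol between the two chairs.
K = exp(ΔG/RT) with R = 1.987×10⁻³ kcal mol⁻¹ K⁻¹ and T = 298 K gives K ≈ 10.5.
Fraction in the lower-energy chair = K/(K+1) = 91.3%.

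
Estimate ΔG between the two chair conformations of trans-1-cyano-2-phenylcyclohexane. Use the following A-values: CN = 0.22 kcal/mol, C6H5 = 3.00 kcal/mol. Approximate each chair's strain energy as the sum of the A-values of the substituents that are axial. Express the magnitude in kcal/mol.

C1 and C2 have opposite parity, so for the trans isomer the two substituents are e,e in one chair and a,a in the other.
Chair I (cyano axial, phenyl axial): E = 3.22 kcal/mol.
Chair II (cyano equatorial, phenyl equatorial): E = 0.00 kcal/mol.
ΔE = 3.22 − 0.00 = 3.22 kcal/mol; chair II is more stable.

3.22 kcal/mol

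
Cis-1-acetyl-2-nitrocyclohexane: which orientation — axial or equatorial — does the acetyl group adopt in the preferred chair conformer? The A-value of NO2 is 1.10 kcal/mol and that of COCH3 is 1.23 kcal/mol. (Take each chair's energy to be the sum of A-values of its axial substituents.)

equatorial

C1 and C2 have opposite parity, so for the cis isomer the two substituents are one axial and one equatorial in each chair.
Chair I (nitro axial, acetyl equatorial): E = 1.10 kcal/mol.
Chair II (nitro equatorial, acetyl axial): E = 1.23 kcal/mol.
Chair I is the more stable (lower-energy) conformer, and in that chair the acetyl group is equatorial.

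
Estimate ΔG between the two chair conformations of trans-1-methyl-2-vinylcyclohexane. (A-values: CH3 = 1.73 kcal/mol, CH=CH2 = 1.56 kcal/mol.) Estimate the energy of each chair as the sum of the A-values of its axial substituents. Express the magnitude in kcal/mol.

C1 and C2 have opposite parity, so for the trans isomer the two substituents are e,e in one chair and a,a in the other.
Chair I (methyl axial, vinyl axial): E = 3.29 kcal/mol.
Chair II (methyl equatorial, vinyl equatorial): E = 0.00 kcal/mol.
ΔE = 3.29 − 0.00 = 3.29 kcal/mol; chair II is more stable.

3.29 kcal/mol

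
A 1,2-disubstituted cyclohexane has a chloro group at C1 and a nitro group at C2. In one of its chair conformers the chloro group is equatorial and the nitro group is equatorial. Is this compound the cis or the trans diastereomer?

trans

C1 and C2 have opposite parity, so their axial bonds point in opposite directions.
With opposite-parity carbons, two substituents on the same face are one axial and one equatorial; opposite faces give both axial or both equatorial.
Here the groups are equatorial/equatorial → opposite face → trans.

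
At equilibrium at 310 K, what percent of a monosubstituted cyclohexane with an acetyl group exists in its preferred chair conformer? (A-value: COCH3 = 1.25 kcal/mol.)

88.4%

One chair has the acetyl group axial (E = 1.25 kcal/mol) and the other has it equatorial (E = 0).
ΔG = 1.25 kcal/mol between the two chairs.
K = exp(ΔG/RT) with R = 1.987×10⁻³ kcal mol⁻¹ K⁻¹ and T = 310 K gives K ≈ 7.61.
Fraction in the lower-energy chair = K/(K+1) = 88.4%.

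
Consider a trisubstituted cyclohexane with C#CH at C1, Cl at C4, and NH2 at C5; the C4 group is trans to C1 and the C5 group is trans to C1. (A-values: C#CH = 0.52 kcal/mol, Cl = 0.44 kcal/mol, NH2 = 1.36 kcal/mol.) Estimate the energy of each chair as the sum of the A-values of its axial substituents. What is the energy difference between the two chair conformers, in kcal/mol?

0.40 kcal/mol

Chair I (ethynyl axial, chloro axial, amino equatorial): E = 0.96 kcal/mol.
Chair II (ethynyl equatorial, chloro equatorial, amino axial): E = 1.36 kcal/mol.
ΔE = 1.36 − 0.96 = 0.40 kcal/mol; chair I is more stable.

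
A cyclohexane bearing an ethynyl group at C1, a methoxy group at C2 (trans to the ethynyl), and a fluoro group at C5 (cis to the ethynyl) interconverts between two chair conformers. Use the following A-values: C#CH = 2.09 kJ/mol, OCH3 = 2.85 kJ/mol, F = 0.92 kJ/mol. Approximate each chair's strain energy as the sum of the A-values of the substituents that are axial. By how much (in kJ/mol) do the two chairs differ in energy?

Chair I (ethynyl axial, methoxy axial, fluoro axial): E = 5.86 kJ/mol.
Chair II (ethynyl equatorial, methoxy equatorial, fluoro equatorial): E = 0.00 kJ/mol.
ΔE = 5.86 − 0.00 = 5.86 kJ/mol; chair II is more stable.

5.86 kJ/mol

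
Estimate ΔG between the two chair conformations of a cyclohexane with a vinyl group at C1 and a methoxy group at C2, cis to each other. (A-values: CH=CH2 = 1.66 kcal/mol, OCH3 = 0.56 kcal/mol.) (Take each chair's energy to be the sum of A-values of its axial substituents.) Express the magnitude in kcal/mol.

1.10 kcal/mol

C1 and C2 have opposite parity, so for the cis isomer the two substituents are one axial and one equatorial in each chair.
Chair I (vinyl axial, methoxy equatorial): E = 1.66 kcal/mol.
Chair II (vinyl equatorial, methoxy axial): E = 0.56 kcal/mol.
ΔE = 1.66 − 0.56 = 1.10 kcal/mol; chair II is more stable.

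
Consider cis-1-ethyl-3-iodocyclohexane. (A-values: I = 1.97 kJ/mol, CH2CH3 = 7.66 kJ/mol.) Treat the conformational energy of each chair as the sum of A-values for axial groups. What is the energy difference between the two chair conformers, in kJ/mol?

C1 and C3 have the same parity, so for the cis isomer the two substituents are e,e in one chair and a,a in the other.
Chair I (iodo axial, ethyl axial): E = 9.63 kJ/mol.
Chair II (iodo equatorial, ethyl equatorial): E = 0.00 kJ/mol.
ΔE = 9.63 − 0.00 = 9.63 kJ/mol; chair II is more stable.

9.63 kJ/mol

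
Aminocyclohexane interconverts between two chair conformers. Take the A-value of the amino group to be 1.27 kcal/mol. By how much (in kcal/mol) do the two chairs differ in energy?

1.27 kcal/mol

A monosubstituted cyclohexane has one chair with the amino group axial (E = A = 1.27 kcal/mol) and one with it equatorial (E = 0).
ΔE = 1.27 − 0 = 1.27 kcal/mol.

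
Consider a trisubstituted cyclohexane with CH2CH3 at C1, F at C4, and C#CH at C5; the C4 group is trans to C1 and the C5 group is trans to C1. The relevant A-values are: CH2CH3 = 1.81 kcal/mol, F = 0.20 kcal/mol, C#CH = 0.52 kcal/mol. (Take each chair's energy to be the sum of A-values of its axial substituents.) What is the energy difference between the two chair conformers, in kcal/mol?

Chair I (ethyl axial, fluoro axial, ethynyl equatorial): E = 2.01 kcal/mol.
Chair II (ethyl equatorial, fluoro equatorial, ethynyl axial): E = 0.52 kcal/mol.
ΔE = 2.01 − 0.52 = 1.49 kcal/mol; chair II is more stable.

1.49 kcal/mol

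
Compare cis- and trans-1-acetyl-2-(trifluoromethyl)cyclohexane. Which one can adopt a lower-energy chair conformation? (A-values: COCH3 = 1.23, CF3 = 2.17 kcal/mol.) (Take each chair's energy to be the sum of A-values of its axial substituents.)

At 1,2 positions (parity opposite): cis → (a,e or e,a); trans → (e,e or a,a).
Best chair for cis: E = 1.23 kcal/mol; best chair for trans: E = 0.00 kcal/mol.
The trans isomer is lower by 1.23 kcal/mol.

trans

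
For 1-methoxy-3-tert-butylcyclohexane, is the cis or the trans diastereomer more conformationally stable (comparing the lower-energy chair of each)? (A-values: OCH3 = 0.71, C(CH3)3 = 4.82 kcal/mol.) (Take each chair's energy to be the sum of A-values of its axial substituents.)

cis

At 1,3 positions (parity same): cis → (e,e or a,a); trans → (a,e or e,a).
Best chair for cis: E = 0.00 kcal/mol; best chair for trans: E = 0.71 kcal/mol.
The cis isomer is lower by 0.71 kcal/mol.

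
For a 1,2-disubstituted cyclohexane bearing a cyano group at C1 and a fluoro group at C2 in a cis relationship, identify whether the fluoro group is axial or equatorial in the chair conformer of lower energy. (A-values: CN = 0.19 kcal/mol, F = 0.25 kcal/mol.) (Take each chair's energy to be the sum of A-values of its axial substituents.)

C1 and C2 have opposite parity, so for the cis isomer the two substituents are one axial and one equatorial in each chair.
Chair I (cyano axial, fluoro equatorial): E = 0.19 kcal/mol.
Chair II (cyano equatorial, fluoro axial): E = 0.25 kcal/mol.
Chair I is the more stable (lower-energy) conformer, and in that chair the fluoro group is equatorial.

equatorial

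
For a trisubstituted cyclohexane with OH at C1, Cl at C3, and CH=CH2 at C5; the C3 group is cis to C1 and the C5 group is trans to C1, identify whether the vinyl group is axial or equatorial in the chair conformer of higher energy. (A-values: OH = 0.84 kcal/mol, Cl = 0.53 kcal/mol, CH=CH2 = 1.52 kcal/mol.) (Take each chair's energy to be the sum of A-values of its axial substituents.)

axial

Chair I (hydroxyl axial, chloro axial, vinyl equatorial): E = 1.37 kcal/mol.
Chair II (hydroxyl equatorial, chloro equatorial, vinyl axial): E = 1.52 kcal/mol.
Chair II is the less stable (higher-energy) conformer, and in that chair the vinyl group is axial.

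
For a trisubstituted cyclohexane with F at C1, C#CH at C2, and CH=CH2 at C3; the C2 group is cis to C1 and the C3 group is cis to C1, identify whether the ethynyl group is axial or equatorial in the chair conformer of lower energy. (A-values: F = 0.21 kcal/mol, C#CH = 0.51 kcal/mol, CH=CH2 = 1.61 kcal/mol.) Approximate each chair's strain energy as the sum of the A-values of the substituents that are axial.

axial

Chair I (fluoro axial, ethynyl equatorial, vinyl axial): E = 1.82 kcal/mol.
Chair II (fluoro equatorial, ethynyl axial, vinyl equatorial): E = 0.51 kcal/mol.
Chair II is the more stable (lower-energy) conformer, and in that chair the ethynyl group is axial.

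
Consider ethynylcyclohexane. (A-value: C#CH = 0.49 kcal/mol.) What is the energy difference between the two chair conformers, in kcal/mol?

0.49 kcal/mol

A monosubstituted cyclohexane has one chair with the ethynyl group axial (E = A = 0.49 kcal/mol) and one with it equatorial (E = 0).
ΔE = 0.49 − 0 = 0.49 kcal/mol.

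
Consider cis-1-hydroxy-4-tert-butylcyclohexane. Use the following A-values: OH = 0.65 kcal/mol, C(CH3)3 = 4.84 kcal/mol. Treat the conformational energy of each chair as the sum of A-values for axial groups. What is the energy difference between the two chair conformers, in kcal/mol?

4.19 kcal/mol

C1 and C4 have opposite parity, so for the cis isomer the two substituents are one axial and one equatorial in each chair.
Chair I (hydroxyl axial, tert-butyl equatorial): E = 0.65 kcal/mol.
Chair II (hydroxyl equatorial, tert-butyl axial): E = 4.84 kcal/mol.
ΔE = 4.84 − 0.65 = 4.19 kcal/mol; chair I is more stable.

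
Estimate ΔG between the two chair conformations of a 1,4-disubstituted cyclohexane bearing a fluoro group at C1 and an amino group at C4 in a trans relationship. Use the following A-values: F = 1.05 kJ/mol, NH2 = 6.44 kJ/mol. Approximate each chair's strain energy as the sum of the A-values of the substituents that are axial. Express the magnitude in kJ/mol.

7.49 kJ/mol

C1 and C4 have opposite parity, so for the trans isomer the two substituents are e,e in one chair and a,a in the other.
Chair I (fluoro axial, amino axial): E = 7.49 kJ/mol.
Chair II (fluoro equatorial, amino equatorial): E = 0.00 kJ/mol.
ΔE = 7.49 − 0.00 = 7.49 kJ/mol; chair II is more stable.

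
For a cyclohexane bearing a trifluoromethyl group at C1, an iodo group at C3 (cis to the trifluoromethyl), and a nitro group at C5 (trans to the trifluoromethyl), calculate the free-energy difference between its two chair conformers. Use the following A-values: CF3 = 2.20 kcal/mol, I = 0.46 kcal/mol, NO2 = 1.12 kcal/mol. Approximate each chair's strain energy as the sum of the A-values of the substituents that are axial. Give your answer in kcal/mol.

1.54 kcal/mol

Chair I (trifluoromethyl axial, iodo axial, nitro equatorial): E = 2.66 kcal/mol.
Chair II (trifluoromethyl equatorial, iodo equatorial, nitro axial): E = 1.12 kcal/mol.
ΔE = 2.66 − 1.12 = 1.54 kcal/mol; chair II is more stable.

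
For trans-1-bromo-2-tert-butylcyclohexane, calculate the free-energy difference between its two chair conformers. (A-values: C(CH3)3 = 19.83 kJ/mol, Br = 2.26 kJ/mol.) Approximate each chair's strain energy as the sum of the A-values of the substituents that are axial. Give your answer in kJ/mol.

22.09 kJ/mol

C1 and C2 have opposite parity, so for the trans isomer the two substituents are e,e in one chair and a,a in the other.
Chair I (tert-butyl axial, bromo axial): E = 22.09 kJ/mol.
Chair II (tert-butyl equatorial, bromo equatorial): E = 0.00 kJ/mol.
ΔE = 22.09 − 0.00 = 22.09 kJ/mol; chair II is more stable.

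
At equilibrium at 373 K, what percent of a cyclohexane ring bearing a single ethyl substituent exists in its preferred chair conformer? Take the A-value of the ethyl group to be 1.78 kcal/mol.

91.7%

One chair has the ethyl group axial (E = 1.78 kcal/mol) and the other has it equatorial (E = 0).
ΔG = 1.78 kcal/mol between the two chairs.
K = exp(ΔG/RT) with R = 1.987×10⁻³ kcal mol⁻¹ K⁻¹ and T = 373 K gives K ≈ 11.
Fraction in the lower-energy chair = K/(K+1) = 91.7%.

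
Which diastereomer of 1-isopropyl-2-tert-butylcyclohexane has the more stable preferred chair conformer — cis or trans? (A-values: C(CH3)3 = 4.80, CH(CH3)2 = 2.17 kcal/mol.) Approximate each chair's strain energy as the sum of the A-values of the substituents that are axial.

At 1,2 positions (parity opposite): cis → (a,e or e,a); trans → (e,e or a,a).
Best chair for cis: E = 2.17 kcal/mol; best chair for trans: E = 0.00 kcal/mol.
The trans isomer is lower by 2.17 kcal/mol.

trans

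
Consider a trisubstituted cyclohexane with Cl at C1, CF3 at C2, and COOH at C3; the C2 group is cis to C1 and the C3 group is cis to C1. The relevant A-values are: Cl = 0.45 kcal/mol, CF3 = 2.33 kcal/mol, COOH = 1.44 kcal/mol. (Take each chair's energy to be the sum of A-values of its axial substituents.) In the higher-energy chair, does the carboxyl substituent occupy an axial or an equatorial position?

equatorial

Chair I (chloro axial, trifluoromethyl equatorial, carboxyl axial): E = 1.89 kcal/mol.
Chair II (chloro equatorial, trifluoromethyl axial, carboxyl equatorial): E = 2.33 kcal/mol.
Chair II is the less stable (higher-energy) conformer, and in that chair the carboxyl group is equatorial.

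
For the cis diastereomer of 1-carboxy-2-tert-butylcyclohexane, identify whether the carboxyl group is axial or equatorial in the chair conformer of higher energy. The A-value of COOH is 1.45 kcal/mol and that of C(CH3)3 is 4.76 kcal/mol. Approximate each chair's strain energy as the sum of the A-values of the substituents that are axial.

C1 and C2 have opposite parity, so for the cis isomer the two substituents are one axial and one equatorial in each chair.
Chair I (carboxyl axial, tert-butyl equatorial): E = 1.45 kcal/mol.
Chair II (carboxyl equatorial, tert-butyl axial): E = 4.76 kcal/mol.
Chair II is the less stable (higher-energy) conformer, and in that chair the carboxyl group is equatorial.

equatorial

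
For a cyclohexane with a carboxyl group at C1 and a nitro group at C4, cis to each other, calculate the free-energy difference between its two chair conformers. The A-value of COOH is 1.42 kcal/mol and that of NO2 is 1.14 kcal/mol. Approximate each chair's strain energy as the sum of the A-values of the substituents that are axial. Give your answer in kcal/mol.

C1 and C4 have opposite parity, so for the cis isomer the two substituents are one axial and one equatorial in each chair.
Chair I (carboxyl axial, nitro equatorial): E = 1.42 kcal/mol.
Chair II (carboxyl equatorial, nitro axial): E = 1.14 kcal/mol.
ΔE = 1.42 − 1.14 = 0.28 kcal/mol; chair II is more stable.

0.28 kcal/mol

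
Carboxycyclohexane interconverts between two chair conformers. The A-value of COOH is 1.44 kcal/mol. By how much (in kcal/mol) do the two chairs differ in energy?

A monosubstituted cyclohexane has one chair with the carboxyl group axial (E = A = 1.44 kcal/mol) and one with it equatorial (E = 0).
ΔE = 1.44 − 0 = 1.44 kcal/mol.

1.44 kcal/mol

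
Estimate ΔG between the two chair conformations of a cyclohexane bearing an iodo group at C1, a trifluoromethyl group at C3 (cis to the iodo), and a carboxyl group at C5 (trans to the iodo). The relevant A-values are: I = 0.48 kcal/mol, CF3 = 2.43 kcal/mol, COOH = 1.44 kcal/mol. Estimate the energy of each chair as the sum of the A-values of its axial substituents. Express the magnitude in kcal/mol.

Chair I (iodo axial, trifluoromethyl axial, carboxyl equatorial): E = 2.91 kcal/mol.
Chair II (iodo equatorial, trifluoromethyl equatorial, carboxyl axial): E = 1.44 kcal/mol.
ΔE = 2.91 − 1.44 = 1.47 kcal/mol; chair II is more stable.

1.47 kcal/mol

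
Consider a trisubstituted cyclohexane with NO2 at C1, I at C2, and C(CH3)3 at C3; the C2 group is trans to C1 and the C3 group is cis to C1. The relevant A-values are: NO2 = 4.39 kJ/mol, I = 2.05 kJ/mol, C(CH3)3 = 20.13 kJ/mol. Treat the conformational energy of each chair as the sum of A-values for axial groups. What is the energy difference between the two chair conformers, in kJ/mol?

26.57 kJ/mol

Chair I (nitro axial, iodo axial, tert-butyl axial): E = 26.57 kJ/mol.
Chair II (nitro equatorial, iodo equatorial, tert-butyl equatorial): E = 0.00 kJ/mol.
ΔE = 26.57 − 0.00 = 26.57 kJ/mol; chair II is more stable.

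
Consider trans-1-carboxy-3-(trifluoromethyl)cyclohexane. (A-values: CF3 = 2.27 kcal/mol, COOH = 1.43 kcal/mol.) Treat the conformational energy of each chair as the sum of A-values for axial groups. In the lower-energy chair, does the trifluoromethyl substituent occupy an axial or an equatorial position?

C1 and C3 have the same parity, so for the trans isomer the two substituents are one axial and one equatorial in each chair.
Chair I (trifluoromethyl axial, carboxyl equatorial): E = 2.27 kcal/mol.
Chair II (trifluoromethyl equatorial, carboxyl axial): E = 1.43 kcal/mol.
Chair II is the more stable (lower-energy) conformer, and in that chair the trifluoromethyl group is equatorial.

equatorial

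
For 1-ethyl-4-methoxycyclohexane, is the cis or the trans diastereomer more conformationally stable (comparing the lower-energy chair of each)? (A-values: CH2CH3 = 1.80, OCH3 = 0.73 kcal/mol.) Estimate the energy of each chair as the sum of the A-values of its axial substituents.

At 1,4 positions (parity opposite): cis → (a,e or e,a); trans → (e,e or a,a).
Best chair for cis: E = 0.73 kcal/mol; best chair for trans: E = 0.00 kcal/mol.
The trans isomer is lower by 0.73 kcal/mol.

trans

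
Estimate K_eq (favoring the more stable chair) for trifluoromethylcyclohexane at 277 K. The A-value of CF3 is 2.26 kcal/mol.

One chair has the trifluoromethyl group axial (E = 2.26 kcal/mol) and the other has it equatorial (E = 0).
ΔG = 2.26 kcal/mol between the two chairs.
K = exp(ΔG/RT) with R = 1.987×10⁻³ kcal mol⁻¹ K⁻¹ and T = 277 K gives K ≈ 60.7.

K ≈ 60.7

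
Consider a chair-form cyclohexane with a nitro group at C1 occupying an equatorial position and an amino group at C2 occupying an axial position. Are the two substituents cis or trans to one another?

cis

C1 and C2 have opposite parity, so their axial bonds point in opposite directions.
With opposite-parity carbons, two substituents on the same face are one axial and one equatorial; opposite faces give both axial or both equatorial.
Here the groups are equatorial/axial → same face → cis.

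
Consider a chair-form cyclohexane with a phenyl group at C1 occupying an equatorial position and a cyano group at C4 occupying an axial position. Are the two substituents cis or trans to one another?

C1 and C4 have opposite parity, so their axial bonds point in opposite directions.
With opposite-parity carbons, two substituents on the same face are one axial and one equatorial; opposite faces give both axial or both equatorial.
Here the groups are equatorial/axial → same face → cis.

cis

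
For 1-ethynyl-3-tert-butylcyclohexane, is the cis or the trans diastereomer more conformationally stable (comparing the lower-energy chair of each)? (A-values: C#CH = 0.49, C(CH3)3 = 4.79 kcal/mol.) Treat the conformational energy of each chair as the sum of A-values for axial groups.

cis

At 1,3 positions (parity same): cis → (e,e or a,a); trans → (a,e or e,a).
Best chair for cis: E = 0.00 kcal/mol; best chair for trans: E = 0.49 kcal/mol.
The cis isomer is lower by 0.49 kcal/mol.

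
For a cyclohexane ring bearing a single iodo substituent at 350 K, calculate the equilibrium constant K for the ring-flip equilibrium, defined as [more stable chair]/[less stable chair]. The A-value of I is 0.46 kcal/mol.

One chair has the iodo group axial (E = 0.46 kcal/mol) and the other has it equatorial (E = 0).
ΔG = 0.46 kcal/mol between the two chairs.
K = exp(ΔG/RT) with R = 1.987×10⁻³ kcal mol⁻¹ K⁻¹ and T = 350 K gives K ≈ 1.94.

K ≈ 1.94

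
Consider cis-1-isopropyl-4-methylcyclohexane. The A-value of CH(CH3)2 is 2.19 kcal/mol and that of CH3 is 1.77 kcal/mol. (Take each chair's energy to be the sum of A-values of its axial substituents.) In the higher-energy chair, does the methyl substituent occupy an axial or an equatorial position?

equatorial

C1 and C4 have opposite parity, so for the cis isomer the two substituents are one axial and one equatorial in each chair.
Chair I (isopropyl axial, methyl equatorial): E = 2.19 kcal/mol.
Chair II (isopropyl equatorial, methyl axial): E = 1.77 kcal/mol.
Chair I is the less stable (higher-energy) conformer, and in that chair the methyl group is equatorial.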